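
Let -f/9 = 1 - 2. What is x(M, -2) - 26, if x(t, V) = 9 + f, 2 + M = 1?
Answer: -8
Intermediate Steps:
M = -1 (M = -2 + 1 = -1)
f = 9 (f = -9*(1 - 2) = -9*(-1) = 9)
x(t, V) = 18 (x(t, V) = 9 + 9 = 18)
x(M, -2) - 26 = 18 - 26 = -8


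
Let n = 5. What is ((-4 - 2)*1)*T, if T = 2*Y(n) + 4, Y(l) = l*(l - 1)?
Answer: -264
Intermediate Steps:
Y(l) = l*(-1 + l)
T = 44 (T = 2*(5*(-1 + 5)) + 4 = 2*(5*4) + 4 = 2*20 + 4 = 40 + 4 = 44)
((-4 - 2)*1)*T = ((-4 - 2)*1)*44 = -6*1*44 = -6*44 = -264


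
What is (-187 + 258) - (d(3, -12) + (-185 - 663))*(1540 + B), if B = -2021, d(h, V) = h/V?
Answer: -1631749/4 ≈ -4.0794e+5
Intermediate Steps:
d(h, V) = h/V
(-187 + 258) - (d(3, -12) + (-185 - 663))*(1540 + B) = (-187 + 258) - (3/(-12) + (-185 - 663))*(1540 - 2021) = 71 - (3*(-1/12) - 848)*(-481) = 71 - (-¼ - 848)*(-481) = 71 - (-3393)*(-481)/4 = 71 - 1*1632033/4 = 71 - 1632033/4 = -1631749/4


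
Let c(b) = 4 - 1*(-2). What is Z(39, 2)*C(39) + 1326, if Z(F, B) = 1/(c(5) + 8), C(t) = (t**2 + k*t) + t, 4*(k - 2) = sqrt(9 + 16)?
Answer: 81003/56 ≈ 1446.5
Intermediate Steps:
k = 13/4 (k = 2 + sqrt(9 + 16)/4 = 2 + sqrt(25)/4 = 2 + (1/4)*5 = 2 + 5/4 = 13/4 ≈ 3.2500)
C(t) = t**2 + 17*t/4 (C(t) = (t**2 + 13*t/4) + t = t**2 + 17*t/4)
c(b) = 6 (c(b) = 4 + 2 = 6)
Z(F, B) = 1/14 (Z(F, B) = 1/(6 + 8) = 1/14)
Z(39, 2)*C(39) + 1326 = ((1/4)*39*(17 + 4*39))/14 + 1326 = ((1/4)*39*(17 + 156))/14 + 1326 = ((1/4)*39*173)/14 + 1326 = (1/14)*(6747/4) + 1326 = 6747/56 + 1326 = 81003/56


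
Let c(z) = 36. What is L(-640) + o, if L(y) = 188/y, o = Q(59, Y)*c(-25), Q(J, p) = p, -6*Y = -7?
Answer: 6673/160 ≈ 41.706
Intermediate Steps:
Y = 7/6 (Y = -⅙*(-7) = 7/6 ≈ 1.1667)
o = 42 (o = (7/6)*36 = 42)
L(-640) + o = 188/(-640) + 42 = 188*(-1/640) + 42 = -47/160 + 42 = 6673/160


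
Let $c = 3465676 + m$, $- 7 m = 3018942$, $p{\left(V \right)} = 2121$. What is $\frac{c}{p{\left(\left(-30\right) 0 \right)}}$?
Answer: $\frac{21240790}{14847} \approx 1430.6$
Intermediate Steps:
$m = - \frac{3018942}{7}$ ($m = \left(- \frac{1}{7}\right) 3018942 = - \frac{3018942}{7} \approx -4.3128 \cdot 10^{5}$)
$c = \frac{21240790}{7}$ ($c = 3465676 - \frac{3018942}{7} = \frac{21240790}{7} \approx 3.0344 \cdot 10^{6}$)
$\frac{c}{p{\left(\left(-30\right) 0 \right)}} = \frac{21240790}{7 \cdot 2121} = \frac{21240790}{7} \cdot \frac{1}{2121} = \frac{21240790}{14847}$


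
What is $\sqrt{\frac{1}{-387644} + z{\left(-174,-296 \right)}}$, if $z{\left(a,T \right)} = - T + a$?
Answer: $\frac{\sqrt{4583169960537}}{193822} \approx 11.045$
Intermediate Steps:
$z{\left(a,T \right)} = a - T$
$\sqrt{\frac{1}{-387644} + z{\left(-174,-296 \right)}} = \sqrt{\frac{1}{-387644} - -122} = \sqrt{- \frac{1}{387644} + \left(-174 + 296\right)} = \sqrt{- \frac{1}{387644} + 122} = \sqrt{\frac{47292567}{387644}} = \frac{\sqrt{4583169960537}}{193822}$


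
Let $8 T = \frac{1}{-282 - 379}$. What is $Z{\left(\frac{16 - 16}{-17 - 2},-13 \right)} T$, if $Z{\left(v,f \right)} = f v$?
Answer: $0$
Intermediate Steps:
$T = - \frac{1}{5288}$ ($T = \frac{1}{8 \left(-282 - 379\right)} = \frac{1}{8 \left(-661\right)} = \frac{1}{8} \left(- \frac{1}{661}\right) = - \frac{1}{5288} \approx -0.00018911$)
$Z{\left(\frac{16 - 16}{-17 - 2},-13 \right)} T = - 13 \frac{16 - 16}{-17 - 2} \left(- \frac{1}{5288}\right) = - 13 \frac{0}{-19} \left(- \frac{1}{5288}\right) = - 13 \cdot 0 \left(- \frac{1}{19}\right) \left(- \frac{1}{5288}\right) = \left(-13\right) 0 \left(- \frac{1}{5288}\right) = 0 \left(- \frac{1}{5288}\right) = 0$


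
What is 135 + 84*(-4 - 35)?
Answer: -3141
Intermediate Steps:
135 + 84*(-4 - 35) = 135 + 84*(-39) = 135 - 3276 = -3141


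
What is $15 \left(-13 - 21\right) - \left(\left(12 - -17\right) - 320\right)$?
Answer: $-219$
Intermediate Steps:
$15 \left(-13 - 21\right) - \left(\left(12 - -17\right) - 320\right) = 15 \left(-34\right) - \left(\left(12 + 17\right) - 320\right) = -510 - \left(29 - 320\right) = -510 - -291 = -510 + 291 = -219$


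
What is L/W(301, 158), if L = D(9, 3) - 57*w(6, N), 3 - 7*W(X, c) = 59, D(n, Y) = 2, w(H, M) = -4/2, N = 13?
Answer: -29/2 ≈ -14.500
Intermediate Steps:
w(H, M) = -2 (w(H, M) = -4*½ = -2)
W(X, c) = -8 (W(X, c) = 3/7 - ⅐*59 = 3/7 - 59/7 = -8)
L = 116 (L = 2 - 57*(-2) = 2 + 114 = 116)
L/W(301, 158) = 116/(-8) = 116*(-⅛) = -29/2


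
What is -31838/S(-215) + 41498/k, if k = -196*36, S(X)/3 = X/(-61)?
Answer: -2288391803/758520 ≈ -3016.9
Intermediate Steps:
S(X) = -3*X/61 (S(X) = 3*(X/(-61)) = 3*(X*(-1/61)) = 3*(-X/61) = -3*X/61)
k = -7056
-31838/S(-215) + 41498/k = -31838/((-3/61*(-215))) + 41498/(-7056) = -31838/645/61 + 41498*(-1/7056) = -31838*61/645 - 20749/3528 = -1942118/645 - 20749/3528 = -2288391803/758520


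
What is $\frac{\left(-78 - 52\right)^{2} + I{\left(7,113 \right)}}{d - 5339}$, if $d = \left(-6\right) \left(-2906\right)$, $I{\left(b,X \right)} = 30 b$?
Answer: $\frac{17110}{12097} \approx 1.4144$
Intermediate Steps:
$d = 17436$
$\frac{\left(-78 - 52\right)^{2} + I{\left(7,113 \right)}}{d - 5339} = \frac{\left(-78 - 52\right)^{2} + 30 \cdot 7}{17436 - 5339} = \frac{\left(-130\right)^{2} + 210}{12097} = \left(16900 + 210\right) \frac{1}{12097} = 17110 \cdot \frac{1}{12097} = \frac{17110}{12097}$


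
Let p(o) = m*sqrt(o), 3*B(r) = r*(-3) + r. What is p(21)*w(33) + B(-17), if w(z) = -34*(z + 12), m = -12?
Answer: 34/3 + 18360*sqrt(21) ≈ 84147.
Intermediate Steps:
B(r) = -2*r/3 (B(r) = (r*(-3) + r)/3 = (-3*r + r)/3 = (-2*r)/3 = -2*r/3)
p(o) = -12*sqrt(o)
w(z) = -408 - 34*z (w(z) = -34*(12 + z) = -408 - 34*z)
p(21)*w(33) + B(-17) = (-12*sqrt(21))*(-408 - 34*33) - 2/3*(-17) = (-12*sqrt(21))*(-408 - 1122) + 34/3 = -12*sqrt(21)*(-1530) + 34/3 = 18360*sqrt(21) + 34/3 = 34/3 + 18360*sqrt(21)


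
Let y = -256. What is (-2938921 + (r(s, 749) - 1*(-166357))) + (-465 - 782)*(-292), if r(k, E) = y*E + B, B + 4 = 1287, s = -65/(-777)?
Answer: -2598901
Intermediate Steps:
s = 65/777 (s = -65*(-1/777) = 65/777 ≈ 0.083655)
B = 1283 (B = -4 + 1287 = 1283)
r(k, E) = 1283 - 256*E (r(k, E) = -256*E + 1283 = 1283 - 256*E)
(-2938921 + (r(s, 749) - 1*(-166357))) + (-465 - 782)*(-292) = (-2938921 + ((1283 - 256*749) - 1*(-166357))) + (-465 - 782)*(-292) = (-2938921 + ((1283 - 191744) + 166357)) - 1247*(-292) = (-2938921 + (-190461 + 166357)) + 364124 = (-2938921 - 24104) + 364124 = -2963025 + 364124 = -2598901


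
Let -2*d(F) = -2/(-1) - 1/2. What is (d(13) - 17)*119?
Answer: -8449/4 ≈ -2112.3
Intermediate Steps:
d(F) = -¾ (d(F) = -(-2/(-1) - 1/2)/2 = -(-2*(-1) - 1*½)/2 = -(2 - ½)/2 = -½*3/2 = -¾)
(d(13) - 17)*119 = (-¾ - 17)*119 = -71/4*119 = -8449/4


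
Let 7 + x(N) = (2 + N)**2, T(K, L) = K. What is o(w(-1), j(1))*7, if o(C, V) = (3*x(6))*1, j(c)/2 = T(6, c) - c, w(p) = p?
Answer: 1197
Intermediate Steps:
x(N) = -7 + (2 + N)**2
j(c) = 12 - 2*c (j(c) = 2*(6 - c) = 12 - 2*c)
o(C, V) = 171 (o(C, V) = (3*(-7 + (2 + 6)**2))*1 = (3*(-7 + 8**2))*1 = (3*(-7 + 64))*1 = (3*57)*1 = 171*1 = 171)
o(w(-1), j(1))*7 = 171*7 = 1197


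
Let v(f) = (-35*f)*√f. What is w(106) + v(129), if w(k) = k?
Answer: 106 - 4515*√129 ≈ -51175.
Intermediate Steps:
v(f) = -35*f^(3/2)
w(106) + v(129) = 106 - 4515*√129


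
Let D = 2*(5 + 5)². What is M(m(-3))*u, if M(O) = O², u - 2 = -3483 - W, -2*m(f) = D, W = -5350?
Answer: 18690000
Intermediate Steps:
D = 200 (D = 2*10² = 2*100 = 200)
m(f) = -100 (m(f) = -½*200 = -100)
u = 1869 (u = 2 + (-3483 - 1*(-5350)) = 2 + (-3483 + 5350) = 2 + 1867 = 1869)
M(m(-3))*u = (-100)²*1869 = 10000*1869 = 18690000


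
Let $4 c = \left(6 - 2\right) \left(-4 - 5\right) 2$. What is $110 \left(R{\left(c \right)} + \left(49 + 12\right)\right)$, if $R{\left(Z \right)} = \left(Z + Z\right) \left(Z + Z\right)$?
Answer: $149270$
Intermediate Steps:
$c = -18$ ($c = \frac{\left(6 - 2\right) \left(-4 - 5\right) 2}{4} = \frac{4 \left(-9\right) 2}{4} = \frac{\left(-36\right) 2}{4} = \frac{1}{4} \left(-72\right) = -18$)
$R{\left(Z \right)} = 4 Z^{2}$ ($R{\left(Z \right)} = 2 Z 2 Z = 4 Z^{2}$)
$110 \left(R{\left(c \right)} + \left(49 + 12\right)\right) = 110 \left(4 \left(-18\right)^{2} + \left(49 + 12\right)\right) = 110 \left(4 \cdot 324 + 61\right) = 110 \left(1296 + 61\right) = 110 \cdot 1357 = 149270$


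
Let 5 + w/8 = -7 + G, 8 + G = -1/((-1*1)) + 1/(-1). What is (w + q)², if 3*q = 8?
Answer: 222784/9 ≈ 24754.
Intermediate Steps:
G = -8 (G = -8 + (-1/((-1*1)) + 1/(-1)) = -8 + (-1/(-1) + 1*(-1)) = -8 + (-1*(-1) - 1) = -8 + (1 - 1) = -8 + 0 = -8)
w = -160 (w = -40 + 8*(-7 - 8) = -40 + 8*(-15) = -40 - 120 = -160)
q = 8/3 (q = (⅓)*8 = 8/3 ≈ 2.6667)
(w + q)² = (-160 + 8/3)² = (-472/3)² = 222784/9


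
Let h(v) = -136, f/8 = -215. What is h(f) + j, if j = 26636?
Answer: 26500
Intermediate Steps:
f = -1720 (f = 8*(-215) = -1720)
h(f) + j = -136 + 26636 = 26500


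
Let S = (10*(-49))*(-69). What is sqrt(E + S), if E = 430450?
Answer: 2*sqrt(116065) ≈ 681.37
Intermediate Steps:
S = 33810 (S = -490*(-69) = 33810)
sqrt(E + S) = sqrt(430450 + 33810) = sqrt(464260) = 2*sqrt(116065)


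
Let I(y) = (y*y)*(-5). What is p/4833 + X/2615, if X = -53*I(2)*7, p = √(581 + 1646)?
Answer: 1484/523 + √2227/4833 ≈ 2.8472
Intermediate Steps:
I(y) = -5*y² (I(y) = y²*(-5) = -5*y²)
p = √2227 ≈ 47.191
X = 7420 (X = -53*(-5*2²)*7 = -53*(-5*4)*7 = -(-1060)*7 = -53*(-140) = 7420)
p/4833 + X/2615 = √2227/4833 + 7420/2615 = √2227*(1/4833) + 7420*(1/2615) = √2227/4833 + 1484/523 = 1484/523 + √2227/4833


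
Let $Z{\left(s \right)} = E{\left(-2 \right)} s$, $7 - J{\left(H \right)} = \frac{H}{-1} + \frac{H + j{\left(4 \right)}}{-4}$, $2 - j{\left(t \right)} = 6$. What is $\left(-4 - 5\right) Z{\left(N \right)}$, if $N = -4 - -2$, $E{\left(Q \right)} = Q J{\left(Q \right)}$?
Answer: $-126$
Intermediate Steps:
$j{\left(t \right)} = -4$ ($j{\left(t \right)} = 2 - 6 = -4$)
$J{\left(H \right)} = 6 + \frac{5 H}{4}$ ($J{\left(H \right)} = 7 - \left(\frac{H}{-1} + \frac{H - 4}{-4}\right) = 7 - \left(H \left(-1\right) + \left(-4 + H\right) \left(- \frac{1}{4}\right)\right) = 7 - \left(- H - \left(-1 + \frac{H}{4}\right)\right) = 7 - \left(1 - \frac{5 H}{4}\right) = 7 + \left(-1 + \frac{5 H}{4}\right) = 6 + \frac{5 H}{4}$)
$E{\left(Q \right)} = Q \left(6 + \frac{5 Q}{4}\right)$
$N = -2$ ($N = -4 + 2 = -2$)
$Z{\left(s \right)} = - 7 s$ ($Z{\left(s \right)} = \frac{1}{4} \left(-2\right) \left(24 + 5 \left(-2\right)\right) s = \frac{1}{4} \left(-2\right) \left(24 - 10\right) s = \frac{1}{4} \left(-2\right) 14 s = - 7 s$)
$\left(-4 - 5\right) Z{\left(N \right)} = \left(-4 - 5\right) \left(\left(-7\right) \left(-2\right)\right) = \left(-9\right) 14 = -126$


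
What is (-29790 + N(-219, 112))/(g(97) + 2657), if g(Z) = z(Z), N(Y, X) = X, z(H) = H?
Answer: -14839/1377 ≈ -10.776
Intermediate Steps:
g(Z) = Z
(-29790 + N(-219, 112))/(g(97) + 2657) = (-29790 + 112)/(97 + 2657) = -29678/2754 = -29678*1/2754 = -14839/1377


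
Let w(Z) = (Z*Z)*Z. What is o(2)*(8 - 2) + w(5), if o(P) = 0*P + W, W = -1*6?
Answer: 89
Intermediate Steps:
W = -6
w(Z) = Z³ (w(Z) = Z²*Z = Z³)
o(P) = -6 (o(P) = 0*P - 6 = 0 - 6 = -6)
o(2)*(8 - 2) + w(5) = -6*(8 - 2) + 5³ = -6*6 + 125 = -36 + 125 = 89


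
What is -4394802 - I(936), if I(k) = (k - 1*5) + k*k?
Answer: -5271829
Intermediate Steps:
I(k) = -5 + k + k**2 (I(k) = (k - 5) + k**2 = (-5 + k) + k**2 = -5 + k + k**2)
-4394802 - I(936) = -4394802 - (-5 + 936 + 936**2) = -4394802 - (-5 + 936 + 876096) = -4394802 - 1*877027 = -4394802 - 877027 = -5271829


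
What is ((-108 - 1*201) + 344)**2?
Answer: 1225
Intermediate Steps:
((-108 - 1*201) + 344)**2 = ((-108 - 201) + 344)**2 = (-309 + 344)**2 = 35**2 = 1225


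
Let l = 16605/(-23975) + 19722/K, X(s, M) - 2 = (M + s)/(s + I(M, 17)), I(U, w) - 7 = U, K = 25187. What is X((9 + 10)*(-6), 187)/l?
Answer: 5627959589/174735408 ≈ 32.208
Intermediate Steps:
I(U, w) = 7 + U
X(s, M) = 2 + (M + s)/(7 + M + s) (X(s, M) = 2 + (M + s)/(s + (7 + M)) = 2 + (M + s)/(7 + M + s))
l = 10920963/120771665 (l = 16605/(-23975) + 19722/25187 = 16605*(-1/23975) + 19722*(1/25187) = -3321/4795 + 19722/25187 = 10920963/120771665 ≈ 0.090427)
X((9 + 10)*(-6), 187)/l = ((14 + 3*187 + 3*((9 + 10)*(-6)))/(7 + 187 + (9 + 10)*(-6)))/(10920963/120771665) = ((14 + 561 + 3*(19*(-6)))/(7 + 187 + 19*(-6)))*(120771665/10920963) = ((14 + 561 + 3*(-114))/(7 + 187 - 114))*(120771665/10920963) = ((14 + 561 - 342)/80)*(120771665/10920963) = ((1/80)*233)*(120771665/10920963) = (233/80)*(120771665/10920963) = 5627959589/174735408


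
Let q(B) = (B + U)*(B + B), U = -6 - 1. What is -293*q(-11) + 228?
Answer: -115800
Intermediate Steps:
U = -7
q(B) = 2*B*(-7 + B) (q(B) = (B - 7)*(B + B) = (-7 + B)*(2*B) = 2*B*(-7 + B))
-293*q(-11) + 228 = -586*(-11)*(-7 - 11) + 228 = -586*(-11)*(-18) + 228 = -293*396 + 228 = -116028 + 228 = -115800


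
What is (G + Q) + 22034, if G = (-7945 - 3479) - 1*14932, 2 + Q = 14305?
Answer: 9981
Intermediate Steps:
Q = 14303 (Q = -2 + 14305 = 14303)
G = -26356 (G = -11424 - 14932 = -26356)
(G + Q) + 22034 = (-26356 + 14303) + 22034 = -12053 + 22034 = 9981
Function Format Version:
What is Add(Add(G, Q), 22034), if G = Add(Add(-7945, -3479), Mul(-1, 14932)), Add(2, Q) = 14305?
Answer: 9981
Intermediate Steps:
Q = 14303 (Q = Add(-2, 14305) = 14303)
G = -26356 (G = Add(-11424, -14932) = -26356)
Add(Add(G, Q), 22034) = Add(Add(-26356, 14303), 22034) = Add(-12053, 22034) = 9981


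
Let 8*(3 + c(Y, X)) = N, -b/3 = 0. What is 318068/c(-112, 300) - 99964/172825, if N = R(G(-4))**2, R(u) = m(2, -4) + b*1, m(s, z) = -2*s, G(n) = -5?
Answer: -54970202064/172825 ≈ -3.1807e+5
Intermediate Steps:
b = 0 (b = -3*0 = 0)
R(u) = -4 (R(u) = -2*2 + 0*1 = -4 + 0 = -4)
N = 16 (N = (-4)**2 = 16)
c(Y, X) = -1 (c(Y, X) = -3 + (1/8)*16 = -3 + 2 = -1)
318068/c(-112, 300) - 99964/172825 = 318068/(-1) - 99964/172825 = 318068*(-1) - 99964*1/172825 = -318068 - 99964/172825 = -54970202064/172825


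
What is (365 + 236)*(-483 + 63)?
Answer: -252420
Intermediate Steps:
(365 + 236)*(-483 + 63) = 601*(-420) = -252420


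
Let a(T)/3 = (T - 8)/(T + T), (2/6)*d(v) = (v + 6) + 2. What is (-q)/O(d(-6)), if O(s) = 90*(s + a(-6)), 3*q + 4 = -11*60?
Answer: 664/2565 ≈ 0.25887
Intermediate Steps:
d(v) = 24 + 3*v (d(v) = 3*((v + 6) + 2) = 3*((6 + v) + 2) = 3*(8 + v) = 24 + 3*v)
a(T) = 3*(-8 + T)/(2*T) (a(T) = 3*((T - 8)/(T + T)) = 3*((-8 + T)/((2*T))) = 3*((-8 + T)*(1/(2*T))) = 3*((-8 + T)/(2*T)) = 3*(-8 + T)/(2*T))
q = -664/3 (q = -4/3 + (-11*60)/3 = -4/3 + (⅓)*(-660) = -4/3 - 220 = -664/3 ≈ -221.33)
O(s) = 315 + 90*s (O(s) = 90*(s + (3/2 - 12/(-6))) = 90*(s + (3/2 - 12*(-⅙))) = 90*(s + (3/2 + 2)) = 90*(s + 7/2) = 90*(7/2 + s) = 315 + 90*s)
(-q)/O(d(-6)) = (-1*(-664/3))/(315 + 90*(24 + 3*(-6))) = 664/(3*(315 + 90*(24 - 18))) = 664/(3*(315 + 90*6)) = 664/(3*(315 + 540)) = (664/3)/855 = (664/3)*(1/855) = 664/2565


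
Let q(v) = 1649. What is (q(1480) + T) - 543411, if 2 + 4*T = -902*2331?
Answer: -1067403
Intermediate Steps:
T = -525641 (T = -½ + (-902*2331)/4 = -½ + (¼)*(-2102562) = -½ - 1051281/2 = -525641)
(q(1480) + T) - 543411 = (1649 - 525641) - 543411 = -523992 - 543411 = -1067403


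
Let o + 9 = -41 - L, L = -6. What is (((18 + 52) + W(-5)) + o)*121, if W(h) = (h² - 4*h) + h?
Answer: 7986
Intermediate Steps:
W(h) = h² - 3*h
o = -44 (o = -9 + (-41 - 1*(-6)) = -9 + (-41 + 6) = -9 - 35 = -44)
(((18 + 52) + W(-5)) + o)*121 = (((18 + 52) - 5*(-3 - 5)) - 44)*121 = ((70 - 5*(-8)) - 44)*121 = ((70 + 40) - 44)*121 = (110 - 44)*121 = 66*121 = 7986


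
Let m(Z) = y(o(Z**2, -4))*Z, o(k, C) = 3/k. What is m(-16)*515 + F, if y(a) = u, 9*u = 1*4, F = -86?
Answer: -33734/9 ≈ -3748.2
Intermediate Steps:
u = 4/9 (u = (1*4)/9 = (1/9)*4 = 4/9 ≈ 0.44444)
y(a) = 4/9
m(Z) = 4*Z/9
m(-16)*515 + F = ((4/9)*(-16))*515 - 86 = -64/9*515 - 86 = -32960/9 - 86 = -33734/9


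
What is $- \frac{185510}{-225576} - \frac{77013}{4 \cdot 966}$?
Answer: $- \frac{53382929}{2793672} \approx -19.109$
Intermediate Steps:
$- \frac{185510}{-225576} - \frac{77013}{4 \cdot 966} = \left(-185510\right) \left(- \frac{1}{225576}\right) - \frac{77013}{3864} = \frac{7135}{8676} - \frac{25671}{1288} = - \frac{53382929}{2793672}$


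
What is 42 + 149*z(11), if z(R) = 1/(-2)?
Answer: -65/2 ≈ -32.500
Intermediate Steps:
z(R) = -1/2
42 + 149*z(11) = 42 + 149*(-1/2) = 42 - 149/2 = -65/2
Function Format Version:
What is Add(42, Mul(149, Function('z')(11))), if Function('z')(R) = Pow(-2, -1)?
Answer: Rational(-65, 2) ≈ -32.500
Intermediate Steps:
Function('z')(R) = Rational(-1, 2)
Add(42, Mul(149, Function('z')(11))) = Add(42, Mul(149, Rational(-1, 2))) = Add(42, Rational(-149, 2)) = Rational(-65, 2)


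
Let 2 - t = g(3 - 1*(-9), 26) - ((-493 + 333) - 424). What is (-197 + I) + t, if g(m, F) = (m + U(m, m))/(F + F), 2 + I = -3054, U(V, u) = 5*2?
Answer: -99721/26 ≈ -3835.4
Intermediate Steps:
U(V, u) = 10
I = -3056 (I = -2 - 3054 = -3056)
g(m, F) = (10 + m)/(2*F) (g(m, F) = (m + 10)/(F + F) = (10 + m)/((2*F)) = (10 + m)*(1/(2*F)) = (10 + m)/(2*F))
t = -15143/26 (t = 2 - ((½)*(10 + (3 - 1*(-9)))/26 - ((-493 + 333) - 424)) = 2 - ((½)*(1/26)*(10 + (3 + 9)) - (-160 - 424)) = 2 - ((½)*(1/26)*(10 + 12) - 1*(-584)) = 2 - ((½)*(1/26)*22 + 584) = 2 - (11/26 + 584) = 2 - 1*15195/26 = 2 - 15195/26 = -15143/26 ≈ -582.42)
(-197 + I) + t = (-197 - 3056) - 15143/26 = -3253 - 15143/26 = -99721/26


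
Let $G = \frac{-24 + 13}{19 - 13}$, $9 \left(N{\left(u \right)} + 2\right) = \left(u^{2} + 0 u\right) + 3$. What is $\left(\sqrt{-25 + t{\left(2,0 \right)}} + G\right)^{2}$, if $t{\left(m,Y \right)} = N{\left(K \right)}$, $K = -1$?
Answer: $\frac{\left(11 - 2 i \sqrt{239}\right)^{2}}{36} \approx -23.194 - 18.895 i$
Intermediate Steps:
$N{\left(u \right)} = - \frac{5}{3} + \frac{u^{2}}{9}$ ($N{\left(u \right)} = -2 + \frac{\left(u^{2} + 0 u\right) + 3}{9} = -2 + \frac{\left(u^{2} + 0\right) + 3}{9} = -2 + \frac{u^{2} + 3}{9} = -2 + \frac{3 + u^{2}}{9} = -2 + \left(\frac{1}{3} + \frac{u^{2}}{9}\right) = - \frac{5}{3} + \frac{u^{2}}{9}$)
$t{\left(m,Y \right)} = - \frac{14}{9}$ ($t{\left(m,Y \right)} = - \frac{5}{3} + \frac{\left(-1\right)^{2}}{9} = - \frac{5}{3} + \frac{1}{9} \cdot 1 = - \frac{5}{3} + \frac{1}{9} = - \frac{14}{9}$)
$G = - \frac{11}{6} \approx -1.8333$
$\left(\sqrt{-25 + t{\left(2,0 \right)}} + G\right)^{2} = \left(\sqrt{-25 - \frac{14}{9}} - \frac{11}{6}\right)^{2} = \left(\sqrt{- \frac{239}{9}} - \frac{11}{6}\right)^{2} = \left(\frac{i \sqrt{239}}{3} - \frac{11}{6}\right)^{2} = \left(- \frac{11}{6} + \frac{i \sqrt{239}}{3}\right)^{2}$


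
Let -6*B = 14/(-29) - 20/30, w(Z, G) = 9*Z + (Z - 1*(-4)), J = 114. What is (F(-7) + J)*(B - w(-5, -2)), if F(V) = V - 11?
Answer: 385792/87 ≈ 4434.4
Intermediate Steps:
F(V) = -11 + V
w(Z, G) = 4 + 10*Z (w(Z, G) = 9*Z + (Z + 4) = 9*Z + (4 + Z) = 4 + 10*Z)
B = 50/261 (B = -(14/(-29) - 20/30)/6 = -(14*(-1/29) - 20*1/30)/6 = -(-14/29 - ⅔)/6 = -⅙*(-100/87) = 50/261 ≈ 0.19157)
(F(-7) + J)*(B - w(-5, -2)) = ((-11 - 7) + 114)*(50/261 - (4 + 10*(-5))) = (-18 + 114)*(50/261 - (4 - 50)) = 96*(50/261 - 1*(-46)) = 96*(50/261 + 46) = 96*(12056/261) = 385792/87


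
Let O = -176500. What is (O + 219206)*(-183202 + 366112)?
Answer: 7811354460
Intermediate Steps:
(O + 219206)*(-183202 + 366112) = (-176500 + 219206)*(-183202 + 366112) = 42706*182910 = 7811354460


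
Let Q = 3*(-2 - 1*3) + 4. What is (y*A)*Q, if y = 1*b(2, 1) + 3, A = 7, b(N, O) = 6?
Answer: -693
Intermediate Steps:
Q = -11 (Q = 3*(-2 - 3) + 4 = 3*(-5) + 4 = -15 + 4 = -11)
y = 9 (y = 1*6 + 3 = 6 + 3 = 9)
(y*A)*Q = (9*7)*(-11) = 63*(-11) = -693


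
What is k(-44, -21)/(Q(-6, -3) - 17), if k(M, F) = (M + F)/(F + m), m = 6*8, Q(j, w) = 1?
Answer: 65/432 ≈ 0.15046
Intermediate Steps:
m = 48
k(M, F) = (F + M)/(48 + F) (k(M, F) = (M + F)/(F + 48) = (F + M)/(48 + F))
k(-44, -21)/(Q(-6, -3) - 17) = ((-21 - 44)/(48 - 21))/(1 - 17) = (-65/27)/(-16) = ((1/27)*(-65))*(-1/16) = -65/27*(-1/16) = 65/432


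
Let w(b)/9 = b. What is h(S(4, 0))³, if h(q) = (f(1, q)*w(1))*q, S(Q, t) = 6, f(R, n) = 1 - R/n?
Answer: 91125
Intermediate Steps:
f(R, n) = 1 - R/n
w(b) = 9*b
h(q) = -9 + 9*q (h(q) = (((q - 1*1)/q)*(9*1))*q = (((q - 1)/q)*9)*q = (((-1 + q)/q)*9)*q = (9*(-1 + q)/q)*q = -9 + 9*q)
h(S(4, 0))³ = (-9 + 9*6)³ = (-9 + 54)³ = 45³ = 91125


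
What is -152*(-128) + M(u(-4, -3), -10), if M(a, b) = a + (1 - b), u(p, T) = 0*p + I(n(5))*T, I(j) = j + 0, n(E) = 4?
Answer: 19455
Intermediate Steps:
I(j) = j
u(p, T) = 4*T (u(p, T) = 0*p + 4*T = 0 + 4*T = 4*T)
M(a, b) = 1 + a - b
-152*(-128) + M(u(-4, -3), -10) = -152*(-128) + (1 + 4*(-3) - 1*(-10)) = 19456 + (1 - 12 + 10) = 19456 - 1 = 19455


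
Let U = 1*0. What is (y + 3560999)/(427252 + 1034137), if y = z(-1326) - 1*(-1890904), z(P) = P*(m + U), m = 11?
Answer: 5437317/1461389 ≈ 3.7206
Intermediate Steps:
U = 0
z(P) = 11*P (z(P) = P*(11 + 0) = P*11 = 11*P)
y = 1876318 (y = 11*(-1326) - 1*(-1890904) = -14586 + 1890904 = 1876318)
(y + 3560999)/(427252 + 1034137) = (1876318 + 3560999)/(427252 + 1034137) = 5437317/1461389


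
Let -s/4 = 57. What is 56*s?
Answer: -12768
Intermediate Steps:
s = -228 (s = -4*57 = -228)
56*s = 56*(-228) = -12768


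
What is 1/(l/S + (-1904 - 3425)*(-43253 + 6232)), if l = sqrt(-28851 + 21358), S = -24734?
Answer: 120693137926321204/23810934732718727435917929 + 24734*I*sqrt(7493)/23810934732718727435917929 ≈ 5.0688e-9 + 8.9918e-20*I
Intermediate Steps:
l = I*sqrt(7493) (l = sqrt(-7493) = I*sqrt(7493) ≈ 86.562*I)
1/(l/S + (-1904 - 3425)*(-43253 + 6232)) = 1/((I*sqrt(7493))/(-24734) + (-1904 - 3425)*(-43253 + 6232)) = 1/((I*sqrt(7493))*(-1/24734) - 5329*(-37021)) = 1/(-I*sqrt(7493)/24734 + 197284909) = 1/(197284909 - I*sqrt(7493)/24734)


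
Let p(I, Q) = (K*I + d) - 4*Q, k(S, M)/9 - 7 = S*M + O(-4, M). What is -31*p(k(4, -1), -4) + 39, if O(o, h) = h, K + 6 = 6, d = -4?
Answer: -333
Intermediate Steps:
K = 0 (K = -6 + 6 = 0)
k(S, M) = 63 + 9*M + 9*M*S (k(S, M) = 63 + 9*(S*M + M) = 63 + 9*(M*S + M) = 63 + 9*(M + M*S) = 63 + (9*M + 9*M*S) = 63 + 9*M + 9*M*S)
p(I, Q) = -4 - 4*Q (p(I, Q) = (0*I - 4) - 4*Q = (0 - 4) - 4*Q = -4 - 4*Q)
-31*p(k(4, -1), -4) + 39 = -31*(-4 - 4*(-4)) + 39 = -31*(-4 + 16) + 39 = -31*12 + 39 = -372 + 39 = -333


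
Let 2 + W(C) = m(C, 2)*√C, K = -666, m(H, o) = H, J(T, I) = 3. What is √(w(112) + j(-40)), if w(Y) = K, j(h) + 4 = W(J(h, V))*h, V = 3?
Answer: √(-590 - 120*√3) ≈ 28.246*I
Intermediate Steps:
W(C) = -2 + C^(3/2) (W(C) = -2 + C*√C = -2 + C^(3/2))
j(h) = -4 + h*(-2 + 3*√3) (j(h) = -4 + (-2 + 3^(3/2))*h = -4 + (-2 + 3*√3)*h = -4 + h*(-2 + 3*√3))
w(Y) = -666
√(w(112) + j(-40)) = √(-666 + (-4 - 1*(-40)*(2 - 3*√3))) = √(-666 + (-4 + (80 - 120*√3))) = √(-666 + (76 - 120*√3)) = √(-590 - 120*√3)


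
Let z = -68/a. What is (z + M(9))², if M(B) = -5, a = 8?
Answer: 729/4 ≈ 182.25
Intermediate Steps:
z = -17/2 (z = -68/8 = (⅛)*(-68) = -17/2 ≈ -8.5000)
(z + M(9))² = (-17/2 - 5)² = (-27/2)² = 729/4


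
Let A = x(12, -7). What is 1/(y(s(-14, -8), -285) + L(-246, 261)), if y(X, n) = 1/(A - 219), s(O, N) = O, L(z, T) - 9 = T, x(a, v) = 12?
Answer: 207/55889 ≈ 0.0037038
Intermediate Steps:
A = 12
L(z, T) = 9 + T
y(X, n) = -1/207 (y(X, n) = 1/(12 - 219) = 1/(-207) = -1/207)
1/(y(s(-14, -8), -285) + L(-246, 261)) = 1/(-1/207 + (9 + 261)) = 1/(-1/207 + 270) = 1/(55889/207) = 207/55889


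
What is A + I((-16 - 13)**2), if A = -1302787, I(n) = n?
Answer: -1301946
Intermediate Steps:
A + I((-16 - 13)**2) = -1302787 + (-16 - 13)**2 = -1302787 + (-29)**2 = -1302787 + 841 = -1301946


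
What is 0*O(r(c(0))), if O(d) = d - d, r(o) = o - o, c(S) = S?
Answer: 0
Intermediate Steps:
r(o) = 0
O(d) = 0
0*O(r(c(0))) = 0*0 = 0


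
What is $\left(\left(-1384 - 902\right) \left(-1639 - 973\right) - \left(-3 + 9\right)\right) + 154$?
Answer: $5971180$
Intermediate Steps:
$\left(\left(-1384 - 902\right) \left(-1639 - 973\right) - \left(-3 + 9\right)\right) + 154 = \left(\left(-2286\right) \left(-2612\right) - 6\right) + 154 = \left(5971032 - 6\right) + 154 = 5971026 + 154 = 5971180$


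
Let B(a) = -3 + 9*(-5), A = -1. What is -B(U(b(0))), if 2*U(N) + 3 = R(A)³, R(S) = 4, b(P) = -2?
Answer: 48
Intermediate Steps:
U(N) = 61/2 (U(N) = -3/2 + (½)*4³ = -3/2 + (½)*64 = -3/2 + 32 = 61/2)
B(a) = -48 (B(a) = -3 - 45 = -48)
-B(U(b(0))) = -1*(-48) = 48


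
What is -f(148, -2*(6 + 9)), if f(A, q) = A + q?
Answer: -118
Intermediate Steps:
-f(148, -2*(6 + 9)) = -(148 - 2*(6 + 9)) = -(148 - 2*15) = -(148 - 30) = -1*118 = -118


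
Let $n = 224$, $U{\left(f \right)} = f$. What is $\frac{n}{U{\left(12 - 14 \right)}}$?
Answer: $-112$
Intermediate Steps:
$\frac{n}{U{\left(12 - 14 \right)}} = \frac{224}{12 - 14} = \frac{224}{-2} = 224 \left(- \frac{1}{2}\right) = -112$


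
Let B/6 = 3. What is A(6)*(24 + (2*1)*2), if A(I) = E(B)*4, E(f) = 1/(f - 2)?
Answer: 7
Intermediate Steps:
B = 18 (B = 6*3 = 18)
E(f) = 1/(-2 + f)
A(I) = ¼ (A(I) = 4/(-2 + 18) = 4/16 = (1/16)*4 = ¼)
A(6)*(24 + (2*1)*2) = (24 + (2*1)*2)/4 = (24 + 2*2)/4 = (24 + 4)/4 = (¼)*28 = 7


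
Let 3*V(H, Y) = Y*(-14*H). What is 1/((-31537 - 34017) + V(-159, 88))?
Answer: -1/258 ≈ -0.0038760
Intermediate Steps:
V(H, Y) = -14*H*Y/3 (V(H, Y) = (Y*(-14*H))/3 = (-14*H*Y)/3 = -14*H*Y/3)
1/((-31537 - 34017) + V(-159, 88)) = 1/((-31537 - 34017) - 14/3*(-159)*88) = 1/(-65554 + 65296) = 1/(-258) = -1/258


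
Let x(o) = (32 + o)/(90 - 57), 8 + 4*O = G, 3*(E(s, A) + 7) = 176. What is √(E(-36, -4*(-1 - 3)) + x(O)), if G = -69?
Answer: √226743/66 ≈ 7.2148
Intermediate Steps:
E(s, A) = 155/3 (E(s, A) = -7 + (⅓)*176 = -7 + 176/3 = 155/3)
O = -77/4 (O = -2 + (¼)*(-69) = -2 - 69/4 = -77/4 ≈ -19.250)
x(o) = 32/33 + o/33 (x(o) = (32 + o)/33 = (32 + o)*(1/33) = 32/33 + o/33)
√(E(-36, -4*(-1 - 3)) + x(O)) = √(155/3 + (32/33 + (1/33)*(-77/4))) = √(155/3 + (32/33 - 7/12)) = √(155/3 + 17/44) = √(6871/132) = √226743/66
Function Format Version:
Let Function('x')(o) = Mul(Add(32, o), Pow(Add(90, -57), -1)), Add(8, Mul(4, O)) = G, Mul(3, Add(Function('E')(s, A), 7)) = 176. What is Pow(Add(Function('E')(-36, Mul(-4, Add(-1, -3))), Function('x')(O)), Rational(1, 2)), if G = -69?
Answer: Mul(Rational(1, 66), Pow(226743, Rational(1, 2))) ≈ 7.2148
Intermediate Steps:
Function('E')(s, A) = Rational(155, 3) (Function('E')(s, A) = Add(-7, Mul(Rational(1, 3), 176)) = Add(-7, Rational(176, 3)) = Rational(155, 3))
O = Rational(-77, 4) (O = Add(-2, Mul(Rational(1, 4), -69)) = Add(-2, Rational(-69, 4)) = Rational(-77, 4) ≈ -19.250)
Function('x')(o) = Add(Rational(32, 33), Mul(Rational(1, 33), o)) (Function('x')(o) = Mul(Add(32, o), Pow(33, -1)) = Mul(Add(32, o), Rational(1, 33)) = Add(Rational(32, 33), Mul(Rational(1, 33), o)))
Pow(Add(Function('E')(-36, Mul(-4, Add(-1, -3))), Function('x')(O)), Rational(1, 2)) = Pow(Add(Rational(155, 3), Add(Rational(32, 33), Mul(Rational(1, 33), Rational(-77, 4)))), Rational(1, 2)) = Pow(Add(Rational(155, 3), Add(Rational(32, 33), Rational(-7, 12))), Rational(1, 2)) = Pow(Add(Rational(155, 3), Rational(17, 44)), Rational(1, 2)) = Pow(Rational(6871, 132), Rational(1, 2)) = Mul(Rational(1, 66), Pow(226743, Rational(1, 2)))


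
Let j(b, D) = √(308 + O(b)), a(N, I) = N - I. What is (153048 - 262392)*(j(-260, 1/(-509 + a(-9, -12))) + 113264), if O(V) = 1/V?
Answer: -12384738816 - 54672*√5205135/65 ≈ -1.2387e+10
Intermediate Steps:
O(V) = 1/V
j(b, D) = √(308 + 1/b)
(153048 - 262392)*(j(-260, 1/(-509 + a(-9, -12))) + 113264) = (153048 - 262392)*(√(308 + 1/(-260)) + 113264) = -109344*(√(308 - 1/260) + 113264) = -109344*(√(80079/260) + 113264) = -109344*(√5205135/130 + 113264) = -109344*(113264 + √5205135/130) = -12384738816 - 54672*√5205135/65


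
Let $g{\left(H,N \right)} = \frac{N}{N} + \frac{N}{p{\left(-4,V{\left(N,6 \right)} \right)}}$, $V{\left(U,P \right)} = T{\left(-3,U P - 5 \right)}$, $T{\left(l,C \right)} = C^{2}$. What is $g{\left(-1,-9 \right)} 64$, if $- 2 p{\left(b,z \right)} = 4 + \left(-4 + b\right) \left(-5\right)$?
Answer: $\frac{992}{11} \approx 90.182$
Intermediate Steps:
$V{\left(U,P \right)} = \left(-5 + P U\right)^{2}$ ($V{\left(U,P \right)} = \left(U P - 5\right)^{2} = \left(P U - 5\right)^{2} = \left(-5 + P U\right)^{2}$)
$p{\left(b,z \right)} = -12 + \frac{5 b}{2}$ ($p{\left(b,z \right)} = - \frac{4 + \left(-4 + b\right) \left(-5\right)}{2} = - \frac{4 - \left(-20 + 5 b\right)}{2} = - \frac{24 - 5 b}{2} = -12 + \frac{5 b}{2}$)
$g{\left(H,N \right)} = 1 - \frac{N}{22}$ ($g{\left(H,N \right)} = \frac{N}{N} + \frac{N}{-12 + \frac{5}{2} \left(-4\right)} = 1 + \frac{N}{-12 - 10} = 1 + \frac{N}{-22} = 1 + N \left(- \frac{1}{22}\right) = 1 - \frac{N}{22}$)
$g{\left(-1,-9 \right)} 64 = \left(1 - - \frac{9}{22}\right) 64 = \left(1 + \frac{9}{22}\right) 64 = \frac{31}{22} \cdot 64 = \frac{992}{11}$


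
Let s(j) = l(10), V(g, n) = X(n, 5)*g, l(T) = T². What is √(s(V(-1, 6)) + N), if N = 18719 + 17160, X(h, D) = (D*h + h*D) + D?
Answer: √35979 ≈ 189.68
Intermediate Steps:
X(h, D) = D + 2*D*h (X(h, D) = (D*h + D*h) + D = 2*D*h + D = D + 2*D*h)
V(g, n) = g*(5 + 10*n) (V(g, n) = (5*(1 + 2*n))*g = (5 + 10*n)*g = g*(5 + 10*n))
s(j) = 100 (s(j) = 10² = 100)
N = 35879
√(s(V(-1, 6)) + N) = √(100 + 35879) = √35979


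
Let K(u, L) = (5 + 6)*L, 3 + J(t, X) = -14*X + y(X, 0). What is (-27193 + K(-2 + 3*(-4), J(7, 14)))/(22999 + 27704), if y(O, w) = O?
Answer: -29228/50703 ≈ -0.57646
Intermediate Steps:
J(t, X) = -3 - 13*X (J(t, X) = -3 + (-14*X + X) = -3 - 13*X)
K(u, L) = 11*L
(-27193 + K(-2 + 3*(-4), J(7, 14)))/(22999 + 27704) = (-27193 + 11*(-3 - 13*14))/(22999 + 27704) = (-27193 + 11*(-3 - 182))/50703 = (-27193 + 11*(-185))*(1/50703) = (-27193 - 2035)*(1/50703) = -29228*1/50703 = -29228/50703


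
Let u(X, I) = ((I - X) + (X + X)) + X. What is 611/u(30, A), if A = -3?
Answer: 611/57 ≈ 10.719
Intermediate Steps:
u(X, I) = I + 2*X (u(X, I) = ((I - X) + 2*X) + X = (I + X) + X = I + 2*X)
611/u(30, A) = 611/(-3 + 2*30) = 611/(-3 + 60) = 611/57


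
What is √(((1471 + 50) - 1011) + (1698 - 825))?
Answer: √1383 ≈ 37.189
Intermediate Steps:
√(((1471 + 50) - 1011) + (1698 - 825)) = √((1521 - 1011) + 873) = √(510 + 873) = √1383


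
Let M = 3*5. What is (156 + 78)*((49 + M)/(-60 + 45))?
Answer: -4992/5 ≈ -998.40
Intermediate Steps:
M = 15
(156 + 78)*((49 + M)/(-60 + 45)) = (156 + 78)*((49 + 15)/(-60 + 45)) = 234*(64/(-15)) = 234*(64*(-1/15)) = 234*(-64/15) = -4992/5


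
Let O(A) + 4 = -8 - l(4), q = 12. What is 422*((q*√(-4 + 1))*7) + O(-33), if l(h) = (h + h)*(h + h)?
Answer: -76 + 35448*I*√3 ≈ -76.0 + 61398.0*I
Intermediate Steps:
l(h) = 4*h² (l(h) = (2*h)*(2*h) = 4*h²)
O(A) = -76 (O(A) = -4 + (-8 - 4*4²) = -4 + (-8 - 4*16) = -4 + (-8 - 1*64) = -4 + (-8 - 64) = -4 - 72 = -76)
422*((q*√(-4 + 1))*7) + O(-33) = 422*((12*√(-4 + 1))*7) - 76 = 422*((12*√(-3))*7) - 76 = 422*((12*(I*√3))*7) - 76 = 422*((12*I*√3)*7) - 76 = 422*(84*I*√3) - 76 = 35448*I*√3 - 76 = -76 + 35448*I*√3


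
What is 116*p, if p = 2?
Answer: 232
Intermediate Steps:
116*p = 116*2 = 232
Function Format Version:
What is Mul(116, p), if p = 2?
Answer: 232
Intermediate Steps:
Mul(116, p) = Mul(116, 2) = 232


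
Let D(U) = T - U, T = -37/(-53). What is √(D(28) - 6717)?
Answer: 2*I*√4736186/53 ≈ 82.124*I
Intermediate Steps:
T = 37/53 (T = -37*(-1/53) = 37/53 ≈ 0.69811)
D(U) = 37/53 - U
√(D(28) - 6717) = √((37/53 - 1*28) - 6717) = √((37/53 - 28) - 6717) = √(-1447/53 - 6717) = √(-357448/53) = 2*I*√4736186/53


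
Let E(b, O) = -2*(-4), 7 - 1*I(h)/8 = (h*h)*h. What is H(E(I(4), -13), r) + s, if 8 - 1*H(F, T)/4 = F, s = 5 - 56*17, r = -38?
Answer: -947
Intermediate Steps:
I(h) = 56 - 8*h**3 (I(h) = 56 - 8*h*h*h = 56 - 8*h**2*h = 56 - 8*h**3)
E(b, O) = 8
s = -947 (s = 5 - 952 = -947)
H(F, T) = 32 - 4*F
H(E(I(4), -13), r) + s = (32 - 4*8) - 947 = (32 - 32) - 947 = 0 - 947 = -947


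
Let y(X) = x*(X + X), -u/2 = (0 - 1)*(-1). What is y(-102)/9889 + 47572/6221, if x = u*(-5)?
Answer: 457748668/61519469 ≈ 7.4407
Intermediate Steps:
u = -2 (u = -2*(0 - 1)*(-1) = -(-2)*(-1) = -2*1 = -2)
x = 10 (x = -2*(-5) = 10)
y(X) = 20*X (y(X) = 10*(X + X) = 10*(2*X) = 20*X)
y(-102)/9889 + 47572/6221 = (20*(-102))/9889 + 47572/6221 = -2040*1/9889 + 47572*(1/6221) = -2040/9889 + 47572/6221 = 457748668/61519469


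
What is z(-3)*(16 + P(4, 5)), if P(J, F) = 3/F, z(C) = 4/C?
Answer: -332/15 ≈ -22.133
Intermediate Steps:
z(-3)*(16 + P(4, 5)) = (4/(-3))*(16 + 3/5) = (4*(-⅓))*(16 + 3*(⅕)) = -4*(16 + ⅗)/3 = -4/3*83/5 = -332/15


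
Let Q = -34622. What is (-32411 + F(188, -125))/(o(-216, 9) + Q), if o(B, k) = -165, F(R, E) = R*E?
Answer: 55911/34787 ≈ 1.6072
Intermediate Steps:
F(R, E) = E*R
(-32411 + F(188, -125))/(o(-216, 9) + Q) = (-32411 - 125*188)/(-165 - 34622) = (-32411 - 23500)/(-34787) = -55911*(-1/34787) = 55911/34787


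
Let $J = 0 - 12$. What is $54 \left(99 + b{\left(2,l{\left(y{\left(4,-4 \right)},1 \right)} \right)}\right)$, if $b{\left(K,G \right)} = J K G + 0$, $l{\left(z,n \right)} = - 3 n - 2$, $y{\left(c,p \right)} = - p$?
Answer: $11826$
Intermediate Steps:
$J = -12$ ($J = 0 - 12 = -12$)
$l{\left(z,n \right)} = -2 - 3 n$
$b{\left(K,G \right)} = - 12 G K$ ($b{\left(K,G \right)} = - 12 K G + 0 = - 12 G K + 0 = - 12 G K$)
$54 \left(99 + b{\left(2,l{\left(y{\left(4,-4 \right)},1 \right)} \right)}\right) = 54 \left(99 - 12 \left(-2 - 3\right) 2\right) = 54 \left(99 - \left(-60\right) 2\right) = 54 \left(99 + 120\right) = 54 \cdot 219 = 11826$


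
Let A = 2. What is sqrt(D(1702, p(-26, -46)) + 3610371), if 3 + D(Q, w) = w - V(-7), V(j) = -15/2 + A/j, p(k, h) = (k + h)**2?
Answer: sqrt(708649718)/14 ≈ 1901.5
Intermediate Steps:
p(k, h) = (h + k)**2
V(j) = -15/2 + 2/j
D(Q, w) = 67/14 + w (D(Q, w) = -3 + (w - (-15/2 + 2/(-7))) = -3 + (w - (-15/2 + 2*(-1/7))) = -3 + (w - (-15/2 - 2/7)) = -3 + (w - 1*(-109/14)) = -3 + (w + 109/14) = -3 + (109/14 + w) = 67/14 + w)
sqrt(D(1702, p(-26, -46)) + 3610371) = sqrt((67/14 + (-46 - 26)**2) + 3610371) = sqrt((67/14 + (-72)**2) + 3610371) = sqrt((67/14 + 5184) + 3610371) = sqrt(72643/14 + 3610371) = sqrt(50617837/14) = sqrt(708649718)/14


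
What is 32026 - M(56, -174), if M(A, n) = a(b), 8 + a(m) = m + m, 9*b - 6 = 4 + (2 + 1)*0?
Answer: 288286/9 ≈ 32032.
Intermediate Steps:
b = 10/9 (b = ⅔ + (4 + (2 + 1)*0)/9 = ⅔ + (4 + 3*0)/9 = ⅔ + (4 + 0)/9 = ⅔ + (⅑)*4 = ⅔ + 4/9 = 10/9 ≈ 1.1111)
a(m) = -8 + 2*m (a(m) = -8 + (m + m) = -8 + 2*m)
M(A, n) = -52/9 (M(A, n) = -8 + 2*(10/9) = -8 + 20/9 = -52/9)
32026 - M(56, -174) = 32026 - 1*(-52/9) = 32026 + 52/9 = 288286/9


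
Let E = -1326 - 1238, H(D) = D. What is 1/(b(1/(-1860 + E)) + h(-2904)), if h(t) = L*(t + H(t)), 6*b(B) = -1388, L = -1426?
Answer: 3/24845930 ≈ 1.2074e-7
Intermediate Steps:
E = -2564
b(B) = -694/3 (b(B) = (⅙)*(-1388) = -694/3)
h(t) = -2852*t (h(t) = -1426*(t + t) = -2852*t)
1/(b(1/(-1860 + E)) + h(-2904)) = 1/(-694/3 - 2852*(-2904)) = 1/(-694/3 + 8282208) = 1/(24845930/3) = 3/24845930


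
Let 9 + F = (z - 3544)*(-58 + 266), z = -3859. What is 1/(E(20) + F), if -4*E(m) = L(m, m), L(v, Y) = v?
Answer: -1/1539838 ≈ -6.4942e-7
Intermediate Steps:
E(m) = -m/4
F = -1539833 (F = -9 + (-3859 - 3544)*(-58 + 266) = -9 - 7403*208 = -9 - 1539824 = -1539833)
1/(E(20) + F) = 1/(-¼*20 - 1539833) = 1/(-5 - 1539833) = 1/(-1539838) = -1/1539838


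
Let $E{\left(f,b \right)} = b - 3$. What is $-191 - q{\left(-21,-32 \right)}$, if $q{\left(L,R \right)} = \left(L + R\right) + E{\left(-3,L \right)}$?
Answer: $-114$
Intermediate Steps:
$E{\left(f,b \right)} = -3 + b$
$q{\left(L,R \right)} = -3 + R + 2 L$ ($q{\left(L,R \right)} = \left(L + R\right) + \left(-3 + L\right) = -3 + R + 2 L$)
$-191 - q{\left(-21,-32 \right)} = -191 - \left(-3 - 32 + 2 \left(-21\right)\right) = -191 - \left(-3 - 32 - 42\right) = -191 - -77 = -191 + 77 = -114$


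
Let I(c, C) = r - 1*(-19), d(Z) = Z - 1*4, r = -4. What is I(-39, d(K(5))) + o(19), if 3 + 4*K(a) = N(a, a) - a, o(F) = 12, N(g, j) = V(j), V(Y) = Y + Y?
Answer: 27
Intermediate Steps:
V(Y) = 2*Y
N(g, j) = 2*j
K(a) = -¾ + a/4 (K(a) = -¾ + (2*a - a)/4 = -¾ + a/4)
d(Z) = -4 + Z (d(Z) = Z - 4 = -4 + Z)
I(c, C) = 15 (I(c, C) = -4 - 1*(-19) = -4 + 19 = 15)
I(-39, d(K(5))) + o(19) = 15 + 12 = 27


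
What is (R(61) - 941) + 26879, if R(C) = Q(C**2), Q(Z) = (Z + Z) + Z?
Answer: 37101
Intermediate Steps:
Q(Z) = 3*Z (Q(Z) = 2*Z + Z = 3*Z)
R(C) = 3*C**2
(R(61) - 941) + 26879 = (3*61**2 - 941) + 26879 = (3*3721 - 941) + 26879 = (11163 - 941) + 26879 = 10222 + 26879 = 37101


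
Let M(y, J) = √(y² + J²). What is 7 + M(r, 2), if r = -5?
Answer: 7 + √29 ≈ 12.385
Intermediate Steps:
M(y, J) = √(J² + y²)
7 + M(r, 2) = 7 + √(2² + (-5)²) = 7 + √(4 + 25) = 7 + √29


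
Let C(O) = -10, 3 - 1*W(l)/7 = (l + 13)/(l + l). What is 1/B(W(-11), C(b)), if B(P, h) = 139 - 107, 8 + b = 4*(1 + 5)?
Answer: 1/32 ≈ 0.031250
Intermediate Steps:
W(l) = 21 - 7*(13 + l)/(2*l) (W(l) = 21 - 7*(l + 13)/(l + l) = 21 - 7*(13 + l)/(2*l))
b = 16 (b = -8 + 4*(1 + 5) = -8 + 4*6 = -8 + 24 = 16)
B(P, h) = 32
1/B(W(-11), C(b)) = 1/32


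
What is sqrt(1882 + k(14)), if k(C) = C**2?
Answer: sqrt(2078) ≈ 45.585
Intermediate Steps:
sqrt(1882 + k(14)) = sqrt(1882 + 14**2) = sqrt(1882 + 196) = sqrt(2078)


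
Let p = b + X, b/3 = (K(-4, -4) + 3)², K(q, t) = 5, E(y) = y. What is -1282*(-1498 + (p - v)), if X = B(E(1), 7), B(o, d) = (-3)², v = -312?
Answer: 1262770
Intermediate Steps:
B(o, d) = 9
b = 192 (b = 3*(5 + 3)² = 3*8² = 3*64 = 192)
X = 9
p = 201 (p = 192 + 9 = 201)
-1282*(-1498 + (p - v)) = -1282*(-1498 + (201 - 1*(-312))) = -1282*(-1498 + (201 + 312)) = -1282*(-1498 + 513) = -1282*(-985) = 1262770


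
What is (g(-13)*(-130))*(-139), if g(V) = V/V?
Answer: 18070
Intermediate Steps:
g(V) = 1
(g(-13)*(-130))*(-139) = (1*(-130))*(-139) = -130*(-139) = 18070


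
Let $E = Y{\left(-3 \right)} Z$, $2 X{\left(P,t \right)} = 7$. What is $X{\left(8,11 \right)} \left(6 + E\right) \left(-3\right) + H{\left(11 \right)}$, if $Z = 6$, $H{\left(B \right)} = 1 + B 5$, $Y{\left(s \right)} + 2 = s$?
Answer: $308$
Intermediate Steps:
$Y{\left(s \right)} = -2 + s$
$H{\left(B \right)} = 1 + 5 B$
$X{\left(P,t \right)} = \frac{7}{2}$ ($X{\left(P,t \right)} = \frac{1}{2} \cdot 7 = \frac{7}{2}$)
$E = -30$ ($E = \left(-2 - 3\right) 6 = \left(-5\right) 6 = -30$)
$X{\left(8,11 \right)} \left(6 + E\right) \left(-3\right) + H{\left(11 \right)} = \frac{7 \left(6 - 30\right) \left(-3\right)}{2} + \left(1 + 5 \cdot 11\right) = \frac{7 \left(\left(-24\right) \left(-3\right)\right)}{2} + \left(1 + 55\right) = \frac{7}{2} \cdot 72 + 56 = 252 + 56 = 308$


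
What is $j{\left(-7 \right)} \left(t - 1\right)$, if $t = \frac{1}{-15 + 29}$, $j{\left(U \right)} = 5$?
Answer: $- \frac{65}{14} \approx -4.6429$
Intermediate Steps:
$t = \frac{1}{14} \approx 0.071429$
$j{\left(-7 \right)} \left(t - 1\right) = 5 \left(\frac{1}{14} - 1\right) = 5 \left(- \frac{13}{14}\right) = - \frac{65}{14}$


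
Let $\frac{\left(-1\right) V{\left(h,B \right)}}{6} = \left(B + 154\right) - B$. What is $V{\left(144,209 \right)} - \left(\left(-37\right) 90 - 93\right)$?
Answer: $2499$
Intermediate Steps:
$V{\left(h,B \right)} = -924$ ($V{\left(h,B \right)} = - 6 \left(\left(B + 154\right) - B\right) = - 6 \left(\left(154 + B\right) - B\right) = \left(-6\right) 154 = -924$)
$V{\left(144,209 \right)} - \left(\left(-37\right) 90 - 93\right) = -924 - \left(\left(-37\right) 90 - 93\right) = -924 - \left(-3330 - 93\right) = -924 - -3423 = -924 + 3423 = 2499$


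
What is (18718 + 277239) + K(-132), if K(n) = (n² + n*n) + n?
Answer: 330673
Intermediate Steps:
K(n) = n + 2*n² (K(n) = (n² + n²) + n = 2*n² + n = n + 2*n²)
(18718 + 277239) + K(-132) = (18718 + 277239) - 132*(1 + 2*(-132)) = 295957 - 132*(1 - 264) = 295957 - 132*(-263) = 295957 + 34716 = 330673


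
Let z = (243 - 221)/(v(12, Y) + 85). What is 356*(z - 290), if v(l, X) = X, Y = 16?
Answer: -10419408/101 ≈ -1.0316e+5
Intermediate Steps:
z = 22/101 (z = (243 - 221)/(16 + 85) = 22/101 ≈ 0.21782)
356*(z - 290) = 356*(22/101 - 290) = 356*(-29268/101) = -10419408/101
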